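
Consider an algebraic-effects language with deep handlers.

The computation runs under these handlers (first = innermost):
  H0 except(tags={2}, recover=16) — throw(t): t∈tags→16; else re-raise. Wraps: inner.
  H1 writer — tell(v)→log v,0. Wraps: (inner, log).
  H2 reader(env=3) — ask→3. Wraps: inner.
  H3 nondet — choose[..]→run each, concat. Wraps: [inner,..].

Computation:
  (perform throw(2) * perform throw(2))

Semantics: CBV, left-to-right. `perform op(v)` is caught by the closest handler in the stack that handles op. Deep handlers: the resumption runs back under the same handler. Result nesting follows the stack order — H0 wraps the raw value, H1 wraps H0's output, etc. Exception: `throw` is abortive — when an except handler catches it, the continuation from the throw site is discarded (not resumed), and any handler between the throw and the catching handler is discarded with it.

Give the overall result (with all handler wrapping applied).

Answer: [(16, ())]

Evaluation trace:
throw(2) @ H0 caught ⇒ 16
H1 returns (16, ())
H2 returns (16, ())
H3 returns [(16, ())]
= [(16, ())]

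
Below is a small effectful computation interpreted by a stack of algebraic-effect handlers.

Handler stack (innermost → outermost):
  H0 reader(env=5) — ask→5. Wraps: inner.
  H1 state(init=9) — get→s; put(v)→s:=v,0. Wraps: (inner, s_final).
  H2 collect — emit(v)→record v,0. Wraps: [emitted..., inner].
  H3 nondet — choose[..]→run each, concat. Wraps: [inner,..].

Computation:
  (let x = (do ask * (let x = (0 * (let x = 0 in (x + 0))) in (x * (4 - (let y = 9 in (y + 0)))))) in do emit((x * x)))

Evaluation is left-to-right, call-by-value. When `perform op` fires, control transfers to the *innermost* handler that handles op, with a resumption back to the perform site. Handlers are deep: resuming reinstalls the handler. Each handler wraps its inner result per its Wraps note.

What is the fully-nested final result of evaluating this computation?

Answer: [[0, (0, 9)]]

Step-by-step:
ask @ H0 ⇒ 5
emit(0) @ H2 ⇒ out+=0
H0 returns 0
H1 returns (0, 9)
H2 returns [0, (0, 9)]
H3 returns [[0, (0, 9)]]
= [[0, (0, 9)]]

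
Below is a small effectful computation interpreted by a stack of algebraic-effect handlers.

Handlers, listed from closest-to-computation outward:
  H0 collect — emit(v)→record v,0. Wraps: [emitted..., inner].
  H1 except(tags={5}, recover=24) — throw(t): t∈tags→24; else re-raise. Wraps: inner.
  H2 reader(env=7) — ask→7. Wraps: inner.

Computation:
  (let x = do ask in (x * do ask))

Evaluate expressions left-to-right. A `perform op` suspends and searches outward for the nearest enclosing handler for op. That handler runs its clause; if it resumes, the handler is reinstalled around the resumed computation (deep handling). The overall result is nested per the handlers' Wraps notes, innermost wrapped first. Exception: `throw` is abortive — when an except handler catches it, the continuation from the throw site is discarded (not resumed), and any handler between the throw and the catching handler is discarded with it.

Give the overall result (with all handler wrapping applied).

Working:
ask @ H2 ⇒ 7
ask @ H2 ⇒ 7
H0 returns [49]
H1 returns [49]
H2 returns [49]
= [49]

Answer: [49]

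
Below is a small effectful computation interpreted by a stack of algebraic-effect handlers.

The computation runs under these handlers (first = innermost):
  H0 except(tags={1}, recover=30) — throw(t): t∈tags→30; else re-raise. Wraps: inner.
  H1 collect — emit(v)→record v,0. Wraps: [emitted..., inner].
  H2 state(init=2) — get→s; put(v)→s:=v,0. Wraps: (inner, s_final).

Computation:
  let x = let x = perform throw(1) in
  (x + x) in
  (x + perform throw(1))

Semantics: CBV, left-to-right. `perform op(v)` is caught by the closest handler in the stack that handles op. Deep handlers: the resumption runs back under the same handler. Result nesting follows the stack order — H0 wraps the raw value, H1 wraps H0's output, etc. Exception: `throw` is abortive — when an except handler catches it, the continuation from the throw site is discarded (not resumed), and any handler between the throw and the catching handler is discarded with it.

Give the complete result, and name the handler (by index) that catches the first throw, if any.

Answer: ([30], 2) ; first throw caught by: H0

Step-by-step:
throw(1) @ H0 caught ⇒ 30
H1 returns [30]
H2 returns ([30], 2)
= ([30], 2)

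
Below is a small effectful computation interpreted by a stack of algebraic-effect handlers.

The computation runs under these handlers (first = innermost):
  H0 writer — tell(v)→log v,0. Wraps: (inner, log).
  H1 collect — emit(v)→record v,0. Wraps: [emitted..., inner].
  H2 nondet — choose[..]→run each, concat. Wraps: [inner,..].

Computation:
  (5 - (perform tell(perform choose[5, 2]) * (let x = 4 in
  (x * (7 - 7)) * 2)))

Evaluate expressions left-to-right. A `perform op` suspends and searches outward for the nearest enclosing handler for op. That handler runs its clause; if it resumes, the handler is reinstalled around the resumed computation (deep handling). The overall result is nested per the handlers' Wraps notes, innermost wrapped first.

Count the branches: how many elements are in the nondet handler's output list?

Answer: 2

Evaluation trace:
choose[5, 2] @ H2
  branch[0] choose=5:
    tell(5) @ H0 ⇒ log+=5
    H0 returns (5, (5))
    H1 returns [(5, (5))]
    H2 returns [[(5, (5))]]
  branch[1] choose=2:
    tell(2) @ H0 ⇒ log+=2
    H0 returns (5, (2))
    H1 returns [(5, (2))]
    H2 returns [[(5, (2))]]
= [[(5, (5))], [(5, (2))]]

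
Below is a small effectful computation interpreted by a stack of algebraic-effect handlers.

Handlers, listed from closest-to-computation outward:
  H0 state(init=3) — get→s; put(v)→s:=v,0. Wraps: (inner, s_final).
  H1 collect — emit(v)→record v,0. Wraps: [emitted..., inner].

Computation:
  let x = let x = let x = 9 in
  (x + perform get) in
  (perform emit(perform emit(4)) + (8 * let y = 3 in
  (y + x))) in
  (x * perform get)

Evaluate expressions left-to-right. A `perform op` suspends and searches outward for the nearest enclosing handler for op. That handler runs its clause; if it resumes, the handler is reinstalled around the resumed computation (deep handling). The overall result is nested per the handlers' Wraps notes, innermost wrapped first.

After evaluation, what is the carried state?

Answer: 3

Step-by-step:
get @ H0 ⇒ 3
emit(4) @ H1 ⇒ out+=4
emit(0) @ H1 ⇒ out+=0
get @ H0 ⇒ 3
H0 returns (360, 3)
H1 returns [4, 0, (360, 3)]
= [4, 0, (360, 3)]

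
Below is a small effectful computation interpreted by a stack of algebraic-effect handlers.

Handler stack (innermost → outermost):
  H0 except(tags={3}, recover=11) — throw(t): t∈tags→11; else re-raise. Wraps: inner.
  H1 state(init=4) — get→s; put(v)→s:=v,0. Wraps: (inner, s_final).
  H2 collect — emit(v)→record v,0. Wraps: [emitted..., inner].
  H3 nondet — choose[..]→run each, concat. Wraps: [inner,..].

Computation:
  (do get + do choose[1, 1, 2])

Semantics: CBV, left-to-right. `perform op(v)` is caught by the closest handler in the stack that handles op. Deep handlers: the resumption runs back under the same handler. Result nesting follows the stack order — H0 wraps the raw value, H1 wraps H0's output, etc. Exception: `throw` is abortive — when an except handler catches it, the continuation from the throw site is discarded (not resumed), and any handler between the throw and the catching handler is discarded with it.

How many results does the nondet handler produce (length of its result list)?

Answer: 3

Evaluation trace:
get @ H1 ⇒ 4
choose[1, 1, 2] @ H3
  branch[0] choose=1:
    H0 returns 5
    H1 returns (5, 4)
    H2 returns [(5, 4)]
    H3 returns [[(5, 4)]]
  branch[1] choose=1:
    H0 returns 5
    H1 returns (5, 4)
    H2 returns [(5, 4)]
    H3 returns [[(5, 4)]]
  branch[2] choose=2:
    H0 returns 6
    H1 returns (6, 4)
    H2 returns [(6, 4)]
    H3 returns [[(6, 4)]]
= [[(5, 4)], [(5, 4)], [(6, 4)]]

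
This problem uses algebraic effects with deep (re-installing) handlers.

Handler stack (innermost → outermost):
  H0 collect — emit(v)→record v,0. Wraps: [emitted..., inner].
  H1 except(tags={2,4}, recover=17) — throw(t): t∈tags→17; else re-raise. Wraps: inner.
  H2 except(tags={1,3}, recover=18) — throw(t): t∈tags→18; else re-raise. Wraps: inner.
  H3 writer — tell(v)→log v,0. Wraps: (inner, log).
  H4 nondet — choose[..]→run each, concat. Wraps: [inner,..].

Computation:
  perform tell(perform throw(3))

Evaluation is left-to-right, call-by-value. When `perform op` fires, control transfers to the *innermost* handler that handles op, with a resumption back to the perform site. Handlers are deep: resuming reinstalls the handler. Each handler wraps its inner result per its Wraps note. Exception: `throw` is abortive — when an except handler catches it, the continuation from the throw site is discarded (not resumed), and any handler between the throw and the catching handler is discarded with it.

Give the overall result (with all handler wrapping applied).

Working:
throw(3) @ H1 re-raised
throw(3) @ H2 caught ⇒ 18
H3 returns (18, ())
H4 returns [(18, ())]
= [(18, ())]

Answer: [(18, ())]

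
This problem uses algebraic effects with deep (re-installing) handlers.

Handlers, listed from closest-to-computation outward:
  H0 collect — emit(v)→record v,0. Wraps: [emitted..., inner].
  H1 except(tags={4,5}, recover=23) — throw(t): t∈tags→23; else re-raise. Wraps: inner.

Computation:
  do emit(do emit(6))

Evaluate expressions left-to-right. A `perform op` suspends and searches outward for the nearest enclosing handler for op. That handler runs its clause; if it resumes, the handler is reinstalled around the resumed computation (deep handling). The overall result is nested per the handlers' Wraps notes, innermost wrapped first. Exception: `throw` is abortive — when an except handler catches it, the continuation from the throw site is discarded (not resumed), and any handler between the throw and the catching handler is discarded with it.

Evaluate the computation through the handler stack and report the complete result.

Step-by-step:
emit(6) @ H0 ⇒ out+=6
emit(0) @ H0 ⇒ out+=0
H0 returns [6, 0, 0]
H1 returns [6, 0, 0]
= [6, 0, 0]

Answer: [6, 0, 0]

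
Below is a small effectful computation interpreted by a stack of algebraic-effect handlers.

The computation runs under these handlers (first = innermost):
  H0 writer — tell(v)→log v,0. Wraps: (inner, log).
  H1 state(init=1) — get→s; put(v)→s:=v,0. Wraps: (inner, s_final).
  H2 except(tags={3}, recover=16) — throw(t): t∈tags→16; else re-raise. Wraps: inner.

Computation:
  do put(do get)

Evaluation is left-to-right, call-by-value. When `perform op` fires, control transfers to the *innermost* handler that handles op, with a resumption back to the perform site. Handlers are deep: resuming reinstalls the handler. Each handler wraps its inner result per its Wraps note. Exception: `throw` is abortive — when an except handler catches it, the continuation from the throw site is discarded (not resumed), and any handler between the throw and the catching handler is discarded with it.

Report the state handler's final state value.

Evaluation trace:
get @ H1 ⇒ 1
put(1) @ H1 ⇒ s:=1
H0 returns (0, ())
H1 returns ((0, ()), 1)
H2 returns ((0, ()), 1)
= ((0, ()), 1)

Answer: 1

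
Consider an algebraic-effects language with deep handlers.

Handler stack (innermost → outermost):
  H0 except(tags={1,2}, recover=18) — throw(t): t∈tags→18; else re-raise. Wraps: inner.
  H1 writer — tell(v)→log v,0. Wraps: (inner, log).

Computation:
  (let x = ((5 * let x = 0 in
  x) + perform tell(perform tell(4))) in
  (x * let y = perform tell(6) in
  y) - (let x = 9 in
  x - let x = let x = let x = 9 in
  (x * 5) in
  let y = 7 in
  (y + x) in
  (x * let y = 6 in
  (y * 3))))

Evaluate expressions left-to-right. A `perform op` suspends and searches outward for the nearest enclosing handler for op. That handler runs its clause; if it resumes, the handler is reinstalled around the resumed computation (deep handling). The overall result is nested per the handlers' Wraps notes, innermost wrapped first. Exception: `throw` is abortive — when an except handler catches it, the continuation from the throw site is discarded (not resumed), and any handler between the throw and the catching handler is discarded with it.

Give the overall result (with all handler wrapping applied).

Answer: (927, (4, 0, 6))

Working:
tell(4) @ H1 ⇒ log+=4
tell(0) @ H1 ⇒ log+=0
tell(6) @ H1 ⇒ log+=6
H0 returns 927
H1 returns (927, (4, 0, 6))
= (927, (4, 0, 6))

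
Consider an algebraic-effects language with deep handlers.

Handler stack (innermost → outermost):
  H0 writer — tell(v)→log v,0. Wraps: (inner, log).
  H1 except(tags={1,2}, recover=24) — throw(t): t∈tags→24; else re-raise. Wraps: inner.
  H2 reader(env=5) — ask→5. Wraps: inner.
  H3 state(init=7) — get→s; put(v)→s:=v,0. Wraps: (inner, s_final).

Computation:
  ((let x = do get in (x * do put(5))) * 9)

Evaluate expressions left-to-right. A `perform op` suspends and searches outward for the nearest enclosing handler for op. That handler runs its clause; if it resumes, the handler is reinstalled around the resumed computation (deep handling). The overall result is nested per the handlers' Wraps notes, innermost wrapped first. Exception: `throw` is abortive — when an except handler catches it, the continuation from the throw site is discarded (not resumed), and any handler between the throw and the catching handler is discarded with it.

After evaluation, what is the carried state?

Working:
get @ H3 ⇒ 7
put(5) @ H3 ⇒ s:=5
H0 returns (0, ())
H1 returns (0, ())
H2 returns (0, ())
H3 returns ((0, ()), 5)
= ((0, ()), 5)

Answer: 5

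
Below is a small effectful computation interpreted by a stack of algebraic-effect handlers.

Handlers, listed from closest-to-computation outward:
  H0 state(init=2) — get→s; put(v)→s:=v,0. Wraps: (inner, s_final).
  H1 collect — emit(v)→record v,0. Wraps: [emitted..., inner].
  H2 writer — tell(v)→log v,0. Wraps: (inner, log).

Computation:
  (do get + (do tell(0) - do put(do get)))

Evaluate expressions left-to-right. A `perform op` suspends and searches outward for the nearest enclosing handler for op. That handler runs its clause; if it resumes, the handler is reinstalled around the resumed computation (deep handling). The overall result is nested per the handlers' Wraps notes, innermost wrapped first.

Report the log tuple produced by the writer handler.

Step-by-step:
get @ H0 ⇒ 2
tell(0) @ H2 ⇒ log+=0
get @ H0 ⇒ 2
put(2) @ H0 ⇒ s:=2
H0 returns (2, 2)
H1 returns [(2, 2)]
H2 returns ([(2, 2)], (0))
= ([(2, 2)], (0))

Answer: (0)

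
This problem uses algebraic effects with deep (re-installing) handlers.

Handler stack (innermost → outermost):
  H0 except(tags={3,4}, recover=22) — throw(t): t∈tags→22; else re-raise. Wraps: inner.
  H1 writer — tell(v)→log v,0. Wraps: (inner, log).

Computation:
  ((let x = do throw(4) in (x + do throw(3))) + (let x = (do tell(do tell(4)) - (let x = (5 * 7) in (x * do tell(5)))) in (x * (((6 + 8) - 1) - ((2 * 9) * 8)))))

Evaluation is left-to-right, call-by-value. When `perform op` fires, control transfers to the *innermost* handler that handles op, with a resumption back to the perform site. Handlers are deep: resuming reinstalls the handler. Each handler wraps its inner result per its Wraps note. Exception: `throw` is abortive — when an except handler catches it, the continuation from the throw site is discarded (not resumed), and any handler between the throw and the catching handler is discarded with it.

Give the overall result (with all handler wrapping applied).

Evaluation trace:
throw(4) @ H0 caught ⇒ 22
H1 returns (22, ())
= (22, ())

Answer: (22, ())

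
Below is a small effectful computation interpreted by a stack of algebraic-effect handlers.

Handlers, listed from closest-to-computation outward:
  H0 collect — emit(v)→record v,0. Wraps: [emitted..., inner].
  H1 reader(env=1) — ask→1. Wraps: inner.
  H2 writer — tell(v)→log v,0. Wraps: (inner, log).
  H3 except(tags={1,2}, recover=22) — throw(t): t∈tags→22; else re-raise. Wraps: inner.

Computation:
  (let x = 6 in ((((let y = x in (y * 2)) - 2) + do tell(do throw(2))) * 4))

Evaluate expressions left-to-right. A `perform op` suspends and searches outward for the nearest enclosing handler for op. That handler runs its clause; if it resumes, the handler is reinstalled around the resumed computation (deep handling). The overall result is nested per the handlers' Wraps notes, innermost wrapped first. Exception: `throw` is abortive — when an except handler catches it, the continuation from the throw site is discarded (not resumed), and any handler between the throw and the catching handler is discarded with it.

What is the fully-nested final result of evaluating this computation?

Step-by-step:
throw(2) @ H3 caught ⇒ 22
= 22

Answer: 22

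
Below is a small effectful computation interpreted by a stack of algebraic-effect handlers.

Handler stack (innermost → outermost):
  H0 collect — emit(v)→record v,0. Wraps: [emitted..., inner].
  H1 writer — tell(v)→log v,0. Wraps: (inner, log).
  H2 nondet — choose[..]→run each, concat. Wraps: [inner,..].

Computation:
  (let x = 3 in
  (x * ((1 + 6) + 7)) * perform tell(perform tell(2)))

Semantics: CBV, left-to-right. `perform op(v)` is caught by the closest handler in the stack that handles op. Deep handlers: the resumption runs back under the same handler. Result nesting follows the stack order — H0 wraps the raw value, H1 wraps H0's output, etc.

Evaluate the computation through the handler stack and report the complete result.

Answer: [([0], (2, 0))]

Step-by-step:
tell(2) @ H1 ⇒ log+=2
tell(0) @ H1 ⇒ log+=0
H0 returns [0]
H1 returns ([0], (2, 0))
H2 returns [([0], (2, 0))]
= [([0], (2, 0))]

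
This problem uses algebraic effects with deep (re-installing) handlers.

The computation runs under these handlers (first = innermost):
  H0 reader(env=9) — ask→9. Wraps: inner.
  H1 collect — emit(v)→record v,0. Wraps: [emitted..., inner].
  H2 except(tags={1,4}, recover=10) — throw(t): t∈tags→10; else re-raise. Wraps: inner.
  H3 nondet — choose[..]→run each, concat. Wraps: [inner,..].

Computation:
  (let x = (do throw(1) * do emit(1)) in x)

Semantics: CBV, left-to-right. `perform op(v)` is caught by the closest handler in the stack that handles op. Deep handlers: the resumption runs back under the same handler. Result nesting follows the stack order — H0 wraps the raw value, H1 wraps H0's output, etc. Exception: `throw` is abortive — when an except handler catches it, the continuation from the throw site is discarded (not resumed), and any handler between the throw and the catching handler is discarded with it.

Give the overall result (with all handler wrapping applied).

Working:
throw(1) @ H2 caught ⇒ 10
H3 returns [10]
= [10]

Answer: [10]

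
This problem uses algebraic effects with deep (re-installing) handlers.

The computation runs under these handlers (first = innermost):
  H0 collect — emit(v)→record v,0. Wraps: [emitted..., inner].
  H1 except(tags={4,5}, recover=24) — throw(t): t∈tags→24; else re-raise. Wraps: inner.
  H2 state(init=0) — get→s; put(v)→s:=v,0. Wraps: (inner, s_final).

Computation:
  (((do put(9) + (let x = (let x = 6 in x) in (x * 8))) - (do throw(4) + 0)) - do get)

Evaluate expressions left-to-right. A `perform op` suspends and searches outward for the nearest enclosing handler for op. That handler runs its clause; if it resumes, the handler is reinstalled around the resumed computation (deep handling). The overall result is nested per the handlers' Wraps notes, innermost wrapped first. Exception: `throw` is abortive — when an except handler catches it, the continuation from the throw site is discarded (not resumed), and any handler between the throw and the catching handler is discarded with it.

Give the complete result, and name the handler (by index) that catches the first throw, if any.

Answer: (24, 9) ; first throw caught by: H1

Step-by-step:
put(9) @ H2 ⇒ s:=9
throw(4) @ H1 caught ⇒ 24
H2 returns (24, 9)
= (24, 9)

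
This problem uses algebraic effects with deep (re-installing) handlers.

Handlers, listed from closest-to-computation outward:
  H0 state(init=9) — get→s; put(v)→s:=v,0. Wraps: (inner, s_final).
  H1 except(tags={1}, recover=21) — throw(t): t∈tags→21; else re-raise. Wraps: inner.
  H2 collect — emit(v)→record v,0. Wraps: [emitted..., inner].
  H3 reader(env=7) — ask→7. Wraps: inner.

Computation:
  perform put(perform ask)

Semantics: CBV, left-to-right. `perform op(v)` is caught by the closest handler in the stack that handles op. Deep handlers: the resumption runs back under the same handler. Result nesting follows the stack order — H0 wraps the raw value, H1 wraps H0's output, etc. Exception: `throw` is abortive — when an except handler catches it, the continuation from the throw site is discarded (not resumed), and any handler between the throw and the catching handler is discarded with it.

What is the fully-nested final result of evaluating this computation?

Answer: [(0, 7)]

Working:
ask @ H3 ⇒ 7
put(7) @ H0 ⇒ s:=7
H0 returns (0, 7)
H1 returns (0, 7)
H2 returns [(0, 7)]
H3 returns [(0, 7)]
= [(0, 7)]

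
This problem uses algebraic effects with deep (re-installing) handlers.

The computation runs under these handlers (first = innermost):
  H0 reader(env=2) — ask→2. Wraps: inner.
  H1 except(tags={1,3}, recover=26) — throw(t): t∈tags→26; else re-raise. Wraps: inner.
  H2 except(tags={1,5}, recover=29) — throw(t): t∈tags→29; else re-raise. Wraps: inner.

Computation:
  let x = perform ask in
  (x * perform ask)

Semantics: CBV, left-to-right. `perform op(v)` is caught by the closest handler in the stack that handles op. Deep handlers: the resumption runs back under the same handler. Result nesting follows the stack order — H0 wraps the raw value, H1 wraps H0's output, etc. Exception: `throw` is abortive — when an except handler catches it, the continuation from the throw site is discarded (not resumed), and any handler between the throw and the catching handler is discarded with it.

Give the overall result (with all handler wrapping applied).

Step-by-step:
ask @ H0 ⇒ 2
ask @ H0 ⇒ 2
H0 returns 4
H1 returns 4
H2 returns 4
= 4

Answer: 4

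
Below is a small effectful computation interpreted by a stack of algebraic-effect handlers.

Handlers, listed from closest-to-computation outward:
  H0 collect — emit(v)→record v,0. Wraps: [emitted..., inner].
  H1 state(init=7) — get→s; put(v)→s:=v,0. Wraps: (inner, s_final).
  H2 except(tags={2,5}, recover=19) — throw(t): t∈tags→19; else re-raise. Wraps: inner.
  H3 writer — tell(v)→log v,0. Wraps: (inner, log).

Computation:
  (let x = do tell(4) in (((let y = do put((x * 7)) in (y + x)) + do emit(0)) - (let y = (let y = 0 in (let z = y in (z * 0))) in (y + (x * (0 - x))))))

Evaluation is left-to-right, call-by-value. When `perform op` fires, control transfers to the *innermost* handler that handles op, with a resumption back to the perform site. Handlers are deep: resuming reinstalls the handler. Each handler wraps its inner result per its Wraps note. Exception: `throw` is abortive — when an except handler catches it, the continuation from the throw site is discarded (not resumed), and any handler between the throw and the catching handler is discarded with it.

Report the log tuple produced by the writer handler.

Answer: (4)

Evaluation trace:
tell(4) @ H3 ⇒ log+=4
put(0) @ H1 ⇒ s:=0
emit(0) @ H0 ⇒ out+=0
H0 returns [0, 0]
H1 returns ([0, 0], 0)
H2 returns ([0, 0], 0)
H3 returns (([0, 0], 0), (4))
= (([0, 0], 0), (4))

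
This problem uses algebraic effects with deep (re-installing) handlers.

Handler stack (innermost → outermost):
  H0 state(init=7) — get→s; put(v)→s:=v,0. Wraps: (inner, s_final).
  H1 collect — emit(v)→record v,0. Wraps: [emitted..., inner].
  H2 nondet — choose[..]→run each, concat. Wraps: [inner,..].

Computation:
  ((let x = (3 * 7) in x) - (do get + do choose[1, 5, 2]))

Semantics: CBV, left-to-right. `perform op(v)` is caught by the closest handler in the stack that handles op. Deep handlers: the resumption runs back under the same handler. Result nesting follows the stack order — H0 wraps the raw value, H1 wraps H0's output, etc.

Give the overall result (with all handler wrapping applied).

Answer: [[(13, 7)], [(9, 7)], [(12, 7)]]

Evaluation trace:
get @ H0 ⇒ 7
choose[1, 5, 2] @ H2
  branch[0] choose=1:
    H0 returns (13, 7)
    H1 returns [(13, 7)]
    H2 returns [[(13, 7)]]
  branch[1] choose=5:
    H0 returns (9, 7)
    H1 returns [(9, 7)]
    H2 returns [[(9, 7)]]
  branch[2] choose=2:
    H0 returns (12, 7)
    H1 returns [(12, 7)]
    H2 returns [[(12, 7)]]
= [[(13, 7)], [(9, 7)], [(12, 7)]]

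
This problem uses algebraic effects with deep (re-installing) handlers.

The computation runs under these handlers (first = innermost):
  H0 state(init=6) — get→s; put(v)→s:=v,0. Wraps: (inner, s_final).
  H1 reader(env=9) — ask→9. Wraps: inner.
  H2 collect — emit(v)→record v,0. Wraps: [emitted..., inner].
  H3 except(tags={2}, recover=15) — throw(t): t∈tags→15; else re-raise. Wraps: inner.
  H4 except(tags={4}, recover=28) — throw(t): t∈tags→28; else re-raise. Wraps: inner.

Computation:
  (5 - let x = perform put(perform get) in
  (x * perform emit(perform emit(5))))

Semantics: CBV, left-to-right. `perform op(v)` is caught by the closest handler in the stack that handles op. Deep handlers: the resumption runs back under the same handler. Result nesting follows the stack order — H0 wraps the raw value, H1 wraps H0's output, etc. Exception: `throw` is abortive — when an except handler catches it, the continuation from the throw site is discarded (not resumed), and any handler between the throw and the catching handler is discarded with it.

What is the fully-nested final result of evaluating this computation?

Evaluation trace:
get @ H0 ⇒ 6
put(6) @ H0 ⇒ s:=6
emit(5) @ H2 ⇒ out+=5
emit(0) @ H2 ⇒ out+=0
H0 returns (5, 6)
H1 returns (5, 6)
H2 returns [5, 0, (5, 6)]
H3 returns [5, 0, (5, 6)]
H4 returns [5, 0, (5, 6)]
= [5, 0, (5, 6)]

Answer: [5, 0, (5, 6)]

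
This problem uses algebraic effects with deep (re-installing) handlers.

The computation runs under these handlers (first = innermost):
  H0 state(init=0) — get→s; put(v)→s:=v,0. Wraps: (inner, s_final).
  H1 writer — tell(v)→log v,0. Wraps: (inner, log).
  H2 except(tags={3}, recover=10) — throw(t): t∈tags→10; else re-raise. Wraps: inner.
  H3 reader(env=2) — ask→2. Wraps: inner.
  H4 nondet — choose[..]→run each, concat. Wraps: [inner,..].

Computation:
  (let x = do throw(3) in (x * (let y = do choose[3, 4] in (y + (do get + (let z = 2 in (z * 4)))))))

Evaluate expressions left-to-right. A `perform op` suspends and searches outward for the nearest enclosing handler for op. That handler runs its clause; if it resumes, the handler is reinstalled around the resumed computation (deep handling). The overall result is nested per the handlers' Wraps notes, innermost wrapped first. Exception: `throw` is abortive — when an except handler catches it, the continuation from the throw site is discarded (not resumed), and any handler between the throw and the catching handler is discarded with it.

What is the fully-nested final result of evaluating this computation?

Answer: [10]

Evaluation trace:
throw(3) @ H2 caught ⇒ 10
H3 returns 10
H4 returns [10]
= [10]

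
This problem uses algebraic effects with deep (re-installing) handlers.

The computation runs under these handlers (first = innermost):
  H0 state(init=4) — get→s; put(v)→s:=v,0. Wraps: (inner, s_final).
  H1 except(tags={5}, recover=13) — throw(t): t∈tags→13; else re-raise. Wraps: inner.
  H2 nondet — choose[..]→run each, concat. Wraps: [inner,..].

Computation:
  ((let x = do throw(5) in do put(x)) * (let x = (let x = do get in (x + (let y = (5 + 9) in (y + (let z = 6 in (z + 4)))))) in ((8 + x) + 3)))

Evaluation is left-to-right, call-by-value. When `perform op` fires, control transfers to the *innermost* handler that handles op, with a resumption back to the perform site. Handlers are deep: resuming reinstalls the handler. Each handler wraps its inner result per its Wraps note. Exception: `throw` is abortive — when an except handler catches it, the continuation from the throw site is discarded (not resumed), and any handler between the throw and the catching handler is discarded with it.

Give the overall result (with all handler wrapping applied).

Working:
throw(5) @ H1 caught ⇒ 13
H2 returns [13]
= [13]

Answer: [13]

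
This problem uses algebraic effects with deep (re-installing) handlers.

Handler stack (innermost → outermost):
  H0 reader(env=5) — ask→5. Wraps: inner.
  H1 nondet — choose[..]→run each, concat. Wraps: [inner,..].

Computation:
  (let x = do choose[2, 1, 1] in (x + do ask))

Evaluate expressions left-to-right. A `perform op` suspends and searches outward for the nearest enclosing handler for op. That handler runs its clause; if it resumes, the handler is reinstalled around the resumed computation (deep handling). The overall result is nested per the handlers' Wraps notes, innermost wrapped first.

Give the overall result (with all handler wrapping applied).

Evaluation trace:
choose[2, 1, 1] @ H1
  branch[0] choose=2:
    ask @ H0 ⇒ 5
    H0 returns 7
    H1 returns [7]
  branch[1] choose=1:
    ask @ H0 ⇒ 5
    H0 returns 6
    H1 returns [6]
  branch[2] choose=1:
    ask @ H0 ⇒ 5
    H0 returns 6
    H1 returns [6]
= [7, 6, 6]

Answer: [7, 6, 6]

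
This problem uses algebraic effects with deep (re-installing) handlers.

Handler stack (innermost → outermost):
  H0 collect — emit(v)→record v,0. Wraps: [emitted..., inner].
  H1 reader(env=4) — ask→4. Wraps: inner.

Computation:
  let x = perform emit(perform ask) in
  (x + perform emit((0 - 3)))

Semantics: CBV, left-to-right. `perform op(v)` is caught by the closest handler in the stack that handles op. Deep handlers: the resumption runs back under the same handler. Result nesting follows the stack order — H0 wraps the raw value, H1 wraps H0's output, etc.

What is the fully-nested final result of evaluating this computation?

Evaluation trace:
ask @ H1 ⇒ 4
emit(4) @ H0 ⇒ out+=4
emit(-3) @ H0 ⇒ out+=-3
H0 returns [4, -3, 0]
H1 returns [4, -3, 0]
= [4, -3, 0]

Answer: [4, -3, 0]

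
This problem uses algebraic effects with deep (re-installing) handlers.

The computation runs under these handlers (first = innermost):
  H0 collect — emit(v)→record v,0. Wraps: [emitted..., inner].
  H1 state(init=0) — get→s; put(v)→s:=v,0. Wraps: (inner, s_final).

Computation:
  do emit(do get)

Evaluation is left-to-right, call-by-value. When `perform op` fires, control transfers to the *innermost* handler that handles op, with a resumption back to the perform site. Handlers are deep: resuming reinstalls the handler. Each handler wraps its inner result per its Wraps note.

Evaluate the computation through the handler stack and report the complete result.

Working:
get @ H1 ⇒ 0
emit(0) @ H0 ⇒ out+=0
H0 returns [0, 0]
H1 returns ([0, 0], 0)
= ([0, 0], 0)

Answer: ([0, 0], 0)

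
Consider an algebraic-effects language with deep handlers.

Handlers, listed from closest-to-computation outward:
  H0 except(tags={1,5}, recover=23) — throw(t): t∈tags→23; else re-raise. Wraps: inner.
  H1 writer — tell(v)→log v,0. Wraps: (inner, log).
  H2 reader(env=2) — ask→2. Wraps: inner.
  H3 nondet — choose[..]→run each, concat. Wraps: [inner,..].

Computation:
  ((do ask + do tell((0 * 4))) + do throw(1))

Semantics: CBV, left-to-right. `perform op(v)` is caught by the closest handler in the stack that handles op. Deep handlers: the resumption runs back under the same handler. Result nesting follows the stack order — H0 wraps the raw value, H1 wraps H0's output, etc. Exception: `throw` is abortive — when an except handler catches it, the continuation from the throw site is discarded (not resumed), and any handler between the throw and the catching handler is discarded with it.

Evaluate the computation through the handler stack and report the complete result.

Step-by-step:
ask @ H2 ⇒ 2
tell(0) @ H1 ⇒ log+=0
throw(1) @ H0 caught ⇒ 23
H1 returns (23, (0))
H2 returns (23, (0))
H3 returns [(23, (0))]
= [(23, (0))]

Answer: [(23, (0))]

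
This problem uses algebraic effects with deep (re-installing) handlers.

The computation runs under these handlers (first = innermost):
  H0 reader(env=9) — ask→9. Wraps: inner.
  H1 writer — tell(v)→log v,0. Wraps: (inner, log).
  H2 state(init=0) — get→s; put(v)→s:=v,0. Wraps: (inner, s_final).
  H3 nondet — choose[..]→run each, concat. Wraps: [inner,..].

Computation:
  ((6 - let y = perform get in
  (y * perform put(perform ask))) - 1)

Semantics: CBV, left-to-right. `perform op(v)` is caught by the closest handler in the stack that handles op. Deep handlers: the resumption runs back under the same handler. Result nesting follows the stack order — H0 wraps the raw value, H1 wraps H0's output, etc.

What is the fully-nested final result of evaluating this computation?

Answer: [((5, ()), 9)]

Evaluation trace:
get @ H2 ⇒ 0
ask @ H0 ⇒ 9
put(9) @ H2 ⇒ s:=9
H0 returns 5
H1 returns (5, ())
H2 returns ((5, ()), 9)
H3 returns [((5, ()), 9)]
= [((5, ()), 9)]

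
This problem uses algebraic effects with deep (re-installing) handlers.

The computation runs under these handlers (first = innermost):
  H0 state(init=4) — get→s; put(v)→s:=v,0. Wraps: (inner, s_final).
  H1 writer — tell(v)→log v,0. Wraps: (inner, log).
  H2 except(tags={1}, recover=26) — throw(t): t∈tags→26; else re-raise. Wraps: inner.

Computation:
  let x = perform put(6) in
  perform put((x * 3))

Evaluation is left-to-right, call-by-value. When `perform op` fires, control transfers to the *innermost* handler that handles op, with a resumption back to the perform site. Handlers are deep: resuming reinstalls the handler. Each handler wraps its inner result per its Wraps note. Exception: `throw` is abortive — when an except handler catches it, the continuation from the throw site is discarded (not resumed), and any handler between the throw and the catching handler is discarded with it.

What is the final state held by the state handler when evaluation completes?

Step-by-step:
put(6) @ H0 ⇒ s:=6
put(0) @ H0 ⇒ s:=0
H0 returns (0, 0)
H1 returns ((0, 0), ())
H2 returns ((0, 0), ())
= ((0, 0), ())

Answer: 0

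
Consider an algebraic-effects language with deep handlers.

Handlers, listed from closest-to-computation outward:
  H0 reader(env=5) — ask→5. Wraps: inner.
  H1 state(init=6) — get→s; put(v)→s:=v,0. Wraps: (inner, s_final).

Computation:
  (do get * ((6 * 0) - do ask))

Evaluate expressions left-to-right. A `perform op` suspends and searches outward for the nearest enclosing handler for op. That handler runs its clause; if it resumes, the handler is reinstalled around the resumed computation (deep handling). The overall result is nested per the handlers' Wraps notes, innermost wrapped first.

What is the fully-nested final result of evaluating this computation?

Step-by-step:
get @ H1 ⇒ 6
ask @ H0 ⇒ 5
H0 returns -30
H1 returns (-30, 6)
= (-30, 6)

Answer: (-30, 6)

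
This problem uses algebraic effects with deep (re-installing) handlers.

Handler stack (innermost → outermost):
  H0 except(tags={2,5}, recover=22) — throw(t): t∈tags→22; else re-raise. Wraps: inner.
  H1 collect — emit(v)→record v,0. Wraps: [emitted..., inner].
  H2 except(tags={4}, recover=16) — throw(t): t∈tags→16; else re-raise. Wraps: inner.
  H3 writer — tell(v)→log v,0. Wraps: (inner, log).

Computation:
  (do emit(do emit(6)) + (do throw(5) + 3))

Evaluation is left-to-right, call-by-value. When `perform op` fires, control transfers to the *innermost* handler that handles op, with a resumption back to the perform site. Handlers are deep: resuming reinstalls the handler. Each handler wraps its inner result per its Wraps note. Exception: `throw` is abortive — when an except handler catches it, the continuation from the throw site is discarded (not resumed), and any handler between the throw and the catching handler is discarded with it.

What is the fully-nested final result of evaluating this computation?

Answer: ([6, 0, 22], ())

Working:
emit(6) @ H1 ⇒ out+=6
emit(0) @ H1 ⇒ out+=0
throw(5) @ H0 caught ⇒ 22
H1 returns [6, 0, 22]
H2 returns [6, 0, 22]
H3 returns ([6, 0, 22], ())
= ([6, 0, 22], ())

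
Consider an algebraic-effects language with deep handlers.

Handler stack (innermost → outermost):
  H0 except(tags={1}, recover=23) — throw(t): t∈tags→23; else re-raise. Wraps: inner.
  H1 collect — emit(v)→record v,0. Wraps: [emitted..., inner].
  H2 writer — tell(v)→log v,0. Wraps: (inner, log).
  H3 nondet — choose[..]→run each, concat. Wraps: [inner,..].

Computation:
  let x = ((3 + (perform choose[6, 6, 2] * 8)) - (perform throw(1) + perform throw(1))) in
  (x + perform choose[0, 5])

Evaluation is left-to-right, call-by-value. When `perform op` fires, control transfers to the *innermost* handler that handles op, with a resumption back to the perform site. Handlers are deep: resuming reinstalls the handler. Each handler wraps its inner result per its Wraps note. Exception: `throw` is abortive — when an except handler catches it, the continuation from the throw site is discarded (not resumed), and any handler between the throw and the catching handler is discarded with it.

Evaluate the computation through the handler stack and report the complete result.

Working:
choose[6, 6, 2] @ H3
  branch[0] choose=6:
    throw(1) @ H0 caught ⇒ 23
    H1 returns [23]
    H2 returns ([23], ())
    H3 returns [([23], ())]
  branch[1] choose=6:
    throw(1) @ H0 caught ⇒ 23
    H1 returns [23]
    H2 returns ([23], ())
    H3 returns [([23], ())]
  branch[2] choose=2:
    throw(1) @ H0 caught ⇒ 23
    H1 returns [23]
    H2 returns ([23], ())
    H3 returns [([23], ())]
= [([23], ()), ([23], ()), ([23], ())]

Answer: [([23], ()), ([23], ()), ([23], ())]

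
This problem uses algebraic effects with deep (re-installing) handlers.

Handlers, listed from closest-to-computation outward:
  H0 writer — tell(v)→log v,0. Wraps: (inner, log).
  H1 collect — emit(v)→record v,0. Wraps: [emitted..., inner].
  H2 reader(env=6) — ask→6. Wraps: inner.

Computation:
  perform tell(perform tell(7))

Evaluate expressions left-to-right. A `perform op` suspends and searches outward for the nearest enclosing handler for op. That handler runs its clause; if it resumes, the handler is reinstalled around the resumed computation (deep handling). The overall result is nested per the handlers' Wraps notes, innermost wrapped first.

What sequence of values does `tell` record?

Step-by-step:
tell(7) @ H0 ⇒ log+=7
tell(0) @ H0 ⇒ log+=0
H0 returns (0, (7, 0))
H1 returns [(0, (7, 0))]
H2 returns [(0, (7, 0))]
= [(0, (7, 0))]

Answer: (7, 0)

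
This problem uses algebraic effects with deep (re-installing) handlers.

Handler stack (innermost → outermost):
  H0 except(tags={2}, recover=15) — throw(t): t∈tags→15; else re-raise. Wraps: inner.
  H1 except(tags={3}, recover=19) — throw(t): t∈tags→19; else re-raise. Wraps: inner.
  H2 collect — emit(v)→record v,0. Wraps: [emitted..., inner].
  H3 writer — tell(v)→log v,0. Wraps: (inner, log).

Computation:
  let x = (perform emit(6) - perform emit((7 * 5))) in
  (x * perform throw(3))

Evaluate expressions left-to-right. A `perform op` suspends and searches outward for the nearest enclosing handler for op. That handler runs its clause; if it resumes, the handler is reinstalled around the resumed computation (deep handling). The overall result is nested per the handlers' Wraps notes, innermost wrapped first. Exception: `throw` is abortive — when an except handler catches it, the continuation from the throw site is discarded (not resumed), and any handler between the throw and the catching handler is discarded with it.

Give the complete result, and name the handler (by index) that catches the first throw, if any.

Step-by-step:
emit(6) @ H2 ⇒ out+=6
emit(35) @ H2 ⇒ out+=35
throw(3) @ H0 re-raised
throw(3) @ H1 caught ⇒ 19
H2 returns [6, 35, 19]
H3 returns ([6, 35, 19], ())
= ([6, 35, 19], ())

Answer: ([6, 35, 19], ()) ; first throw caught by: H1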